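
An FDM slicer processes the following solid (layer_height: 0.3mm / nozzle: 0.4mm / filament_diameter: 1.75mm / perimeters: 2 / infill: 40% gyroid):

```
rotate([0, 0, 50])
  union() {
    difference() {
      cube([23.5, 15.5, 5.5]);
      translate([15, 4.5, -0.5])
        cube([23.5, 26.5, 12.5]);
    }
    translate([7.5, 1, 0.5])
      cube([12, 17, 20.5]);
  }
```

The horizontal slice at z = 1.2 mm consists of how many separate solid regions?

At z = 1.2 mm: the cube is present — its section is the full 23.5×15.5 rectangle; the 23.5×26.5 cube at (15, 4.5) contributes its full rectangle; Subtracting the remaining from the first: starting from the 23.5×15.5 cube, the 23.5×26.5 cube at (15, 4.5) partially overlaps it — only the 93.50 mm² overlap (of its 622.75 mm²) is removed, clipping the outline — 1 connected region; the 12×17 cube at (7.5, 1) contributes its full rectangle; Taking the union: the regions partially overlap (shared area 124.50 mm²), so overlapping operands fuse into one piece — 1 connected region; (whole slice rotated 50° about Z — lengths, areas and connectivity unchanged). The result has 1 disconnected region.

1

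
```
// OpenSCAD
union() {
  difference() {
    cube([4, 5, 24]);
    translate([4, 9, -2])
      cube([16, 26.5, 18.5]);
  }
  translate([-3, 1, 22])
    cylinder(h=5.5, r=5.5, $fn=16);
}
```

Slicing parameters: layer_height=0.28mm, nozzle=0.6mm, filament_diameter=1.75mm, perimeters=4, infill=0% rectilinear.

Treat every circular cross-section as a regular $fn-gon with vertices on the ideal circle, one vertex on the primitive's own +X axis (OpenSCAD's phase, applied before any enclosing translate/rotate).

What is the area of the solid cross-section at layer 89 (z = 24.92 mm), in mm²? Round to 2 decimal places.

At z = 24.92 mm: the cube does not reach this height (z outside [0, 24]); the cube at (4, 9) does not reach this height (z outside [-2, 16.5]); After the difference (first − rest): the first operand is absent here, so nothing remains; the r=5.5 cylinder at (-3, 1) contributes a regular 16-gon of circumradius 5.5 (area = (16/2)·5.500²·sin(360°/16) = 92.61 mm²); Combining (union): only the r=5.5 cylinder at (-3, 1) is present, so the union is just that shape — area = 92.61 mm². Overall, the cross-section is a single solid region. Net area = 92.61 mm².

92.61 mm²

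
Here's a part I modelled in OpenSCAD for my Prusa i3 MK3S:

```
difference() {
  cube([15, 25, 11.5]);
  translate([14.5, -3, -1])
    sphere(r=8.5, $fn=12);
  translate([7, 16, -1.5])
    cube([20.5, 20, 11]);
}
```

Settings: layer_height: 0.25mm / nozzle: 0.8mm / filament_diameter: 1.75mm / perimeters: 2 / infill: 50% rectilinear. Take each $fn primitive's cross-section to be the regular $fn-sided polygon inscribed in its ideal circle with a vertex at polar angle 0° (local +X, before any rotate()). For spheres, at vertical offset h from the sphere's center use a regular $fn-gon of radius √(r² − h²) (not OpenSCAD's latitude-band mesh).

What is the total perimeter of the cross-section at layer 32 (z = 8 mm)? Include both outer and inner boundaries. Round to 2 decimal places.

80.00 mm

At z = 8 mm: the cube is present — its section is the full 15×25 rectangle (perimeter 80.00 mm); the sphere at (14.5, -3) is absent (|z−center|=9.000 > r=8.5); the cube at (7, 16) is present — its section is the full 20.5×20 rectangle (perimeter 81.00 mm); Subtracting the remaining from the first: starting from the 15×25 cube, the 20.5×20 cube at (7, 16) partially overlaps it — only the 72.00 mm² overlap (of its 410.00 mm²) is removed, clipping the outline — boundary = 80.00 mm. Overall, the cross-section is a single solid region. Total boundary length (outer) = 80.00 mm.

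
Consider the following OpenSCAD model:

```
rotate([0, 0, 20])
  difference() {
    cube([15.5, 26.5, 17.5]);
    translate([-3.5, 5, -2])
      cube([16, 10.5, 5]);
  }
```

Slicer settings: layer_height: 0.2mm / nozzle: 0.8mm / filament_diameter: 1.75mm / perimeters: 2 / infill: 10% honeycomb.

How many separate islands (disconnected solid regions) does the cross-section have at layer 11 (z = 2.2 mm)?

At z = 2.2 mm: the cube (footprint 15.5×26.5) is included at this height; the cube at (-3.5, 5) (footprint 16×10.5) is included at this height; Taking the first minus the rest: starting from the 15.5×26.5 cube, the 16×10.5 cube at (-3.5, 5) partially overlaps it — only the 131.25 mm² overlap (of its 168.00 mm²) is removed, clipping the outline — 1 connected region; (whole slice rotated 20° about Z — lengths, areas and connectivity unchanged). Overall, the cross-section is a single solid region. Island count = 1.

1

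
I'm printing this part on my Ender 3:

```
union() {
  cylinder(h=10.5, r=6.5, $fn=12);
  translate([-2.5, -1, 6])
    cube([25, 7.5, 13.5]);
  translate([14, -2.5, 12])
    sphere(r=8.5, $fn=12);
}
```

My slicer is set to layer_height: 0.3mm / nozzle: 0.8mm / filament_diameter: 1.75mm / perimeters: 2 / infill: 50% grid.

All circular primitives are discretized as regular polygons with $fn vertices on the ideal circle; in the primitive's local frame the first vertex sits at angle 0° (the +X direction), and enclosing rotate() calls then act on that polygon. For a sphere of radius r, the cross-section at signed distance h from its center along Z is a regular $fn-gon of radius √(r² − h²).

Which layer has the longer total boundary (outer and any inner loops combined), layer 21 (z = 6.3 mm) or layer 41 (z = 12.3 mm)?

Layer 21 (z = 6.3): the r=6.5 cylinder gives a regular 12-gon of circumradius 6.5 (constant along its height) (perimeter = 2·12·6.500·sin(180°/12) = 40.38 mm); the cube at (-2.5, -1) (footprint 25×7.5) is included at this height (perimeter 65.00 mm); the sphere at (14, -2.5): section is a regular 12-gon, circumradius = √(r²−h²) = √(8.5²−5.7²) = 6.306 (perimeter = 2·12·6.306·sin(180°/12) = 39.17 mm); Merging all regions: the regions partially overlap (shared area 97.29 mm²), so the edge portions inside another operand are dropped and the merged outline is re-measured after clipping — boundary = 86.98 mm. So its perimeter = 86.98 mm. Layer 41 (z = 12.3): the cylinder does not reach this height (z outside [0, 10.5]); the 25×7.5 cube at (-2.5, -1) contributes its full rectangle (perimeter 65.00 mm); the r=8.5 sphere at (14, -2.5) slices to a regular 12-gon of circumradius 8.495 (√(r²−h²) with h=0.3 from center) (perimeter = 2·12·8.495·sin(180°/12) = 52.77 mm); Merging all regions: the regions partially overlap (shared area 83.36 mm²), so the edge portions inside another operand are dropped and the merged outline is re-measured after clipping — boundary = 78.30 mm. So its perimeter = 78.30 mm. Layer 21 is larger (86.98 vs 78.30 mm).

layer 21 (z = 6.3 mm)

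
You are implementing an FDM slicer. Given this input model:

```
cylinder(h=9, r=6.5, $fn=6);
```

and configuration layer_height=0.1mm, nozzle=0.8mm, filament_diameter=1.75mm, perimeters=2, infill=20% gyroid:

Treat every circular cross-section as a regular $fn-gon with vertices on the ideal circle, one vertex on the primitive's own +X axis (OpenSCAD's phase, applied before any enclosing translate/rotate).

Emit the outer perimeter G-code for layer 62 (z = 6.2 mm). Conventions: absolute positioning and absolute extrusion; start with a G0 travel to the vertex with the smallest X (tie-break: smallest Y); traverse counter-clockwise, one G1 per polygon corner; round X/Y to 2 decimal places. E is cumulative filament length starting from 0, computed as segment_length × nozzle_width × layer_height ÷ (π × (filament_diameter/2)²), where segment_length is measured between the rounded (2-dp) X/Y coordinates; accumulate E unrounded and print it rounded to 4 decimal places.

G0 X-6.50 Y0.00 Z6.20
G1 X-3.25 Y-5.63 E0.2162
G1 X3.25 Y-5.63 E0.4324
G1 X6.50 Y0.00 E0.6486
G1 X3.25 Y5.63 E0.8648
G1 X-3.25 Y5.63 E1.0810
G1 X-6.50 Y0.00 E1.2972

At z = 6.2 mm: the cylinder: section is a regular 6-gon, circumradius r=6.5. The outline is a single polygon with 6 vertices. Extrusion per mm of travel: 0.8 × 0.1 / (π × 0.875²) = 0.033260. Accumulating E over each segment gives final E = 1.2972.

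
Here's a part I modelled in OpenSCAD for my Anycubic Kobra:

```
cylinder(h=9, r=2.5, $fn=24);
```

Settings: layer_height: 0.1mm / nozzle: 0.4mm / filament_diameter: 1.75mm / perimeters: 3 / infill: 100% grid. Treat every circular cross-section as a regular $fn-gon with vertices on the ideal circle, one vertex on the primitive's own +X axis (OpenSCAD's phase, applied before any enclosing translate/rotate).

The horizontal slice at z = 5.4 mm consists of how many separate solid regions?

1

At z = 5.4 mm: the r=2.5 cylinder gives a regular 24-gon of circumradius 2.5 (constant along its height). The result has 1 disconnected region.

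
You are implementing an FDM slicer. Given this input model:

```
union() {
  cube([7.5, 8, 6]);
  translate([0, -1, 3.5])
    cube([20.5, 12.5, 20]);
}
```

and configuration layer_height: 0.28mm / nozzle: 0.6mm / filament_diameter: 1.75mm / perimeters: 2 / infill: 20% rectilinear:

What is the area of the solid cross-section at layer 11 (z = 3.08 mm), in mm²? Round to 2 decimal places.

60.00 mm²

At z = 3.08 mm: the 7.5×8 cube contributes its full rectangle (area 60.00 mm²); the cube at (0, -1) does not reach this height (z outside [3.5, 23.5]); Merging all regions: only the 7.5×8 cube is present, so the union is just that shape — area = 60.00 mm². Overall, the cross-section is a single solid region. Net area = 60.00 mm².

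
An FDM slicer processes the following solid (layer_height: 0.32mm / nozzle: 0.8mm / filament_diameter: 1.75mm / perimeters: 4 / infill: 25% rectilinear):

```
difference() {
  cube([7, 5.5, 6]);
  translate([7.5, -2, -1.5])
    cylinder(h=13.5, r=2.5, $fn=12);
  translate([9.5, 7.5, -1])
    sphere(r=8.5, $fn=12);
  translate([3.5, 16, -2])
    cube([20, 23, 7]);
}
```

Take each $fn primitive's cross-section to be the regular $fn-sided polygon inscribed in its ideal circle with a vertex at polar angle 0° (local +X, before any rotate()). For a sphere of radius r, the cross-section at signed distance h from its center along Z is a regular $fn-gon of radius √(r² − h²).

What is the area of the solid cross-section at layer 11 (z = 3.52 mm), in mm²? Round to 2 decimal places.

25.44 mm²

At z = 3.52 mm: the 7×5.5 cube contributes its full rectangle (area 38.50 mm²); the r=2.5 cylinder at (7.5, -2) contributes a regular 12-gon of circumradius 2.5 (area = (12/2)·2.500²·sin(360°/12) = 18.75 mm²); the r=8.5 sphere at (9.5, 7.5) contributes a regular 12-gon of circumradius √(8.5²−4.52²) = 7.199 (area = (12/2)·7.199²·sin(360°/12) = 155.46 mm²); the cube at (3.5, 16) (footprint 20×23) is included at this height (area 460.00 mm²); Subtracting the remaining from the first: starting from the 7×5.5 cube (38.50 mm²), the r=2.5 cylinder at (7.5, -2) partially overlaps it — only the 0.21 mm² overlap (of its 18.75 mm²) is removed, clipping the outline; the r=8.5 sphere at (9.5, 7.5) partially overlaps it — only the 12.84 mm² overlap (of its 155.46 mm²) is removed, clipping the outline; the 20×23 cube at (3.5, 16) misses the remaining region (no effect) — area = 25.44 mm². Overall, the cross-section is a single solid region. Net area = 25.44 mm².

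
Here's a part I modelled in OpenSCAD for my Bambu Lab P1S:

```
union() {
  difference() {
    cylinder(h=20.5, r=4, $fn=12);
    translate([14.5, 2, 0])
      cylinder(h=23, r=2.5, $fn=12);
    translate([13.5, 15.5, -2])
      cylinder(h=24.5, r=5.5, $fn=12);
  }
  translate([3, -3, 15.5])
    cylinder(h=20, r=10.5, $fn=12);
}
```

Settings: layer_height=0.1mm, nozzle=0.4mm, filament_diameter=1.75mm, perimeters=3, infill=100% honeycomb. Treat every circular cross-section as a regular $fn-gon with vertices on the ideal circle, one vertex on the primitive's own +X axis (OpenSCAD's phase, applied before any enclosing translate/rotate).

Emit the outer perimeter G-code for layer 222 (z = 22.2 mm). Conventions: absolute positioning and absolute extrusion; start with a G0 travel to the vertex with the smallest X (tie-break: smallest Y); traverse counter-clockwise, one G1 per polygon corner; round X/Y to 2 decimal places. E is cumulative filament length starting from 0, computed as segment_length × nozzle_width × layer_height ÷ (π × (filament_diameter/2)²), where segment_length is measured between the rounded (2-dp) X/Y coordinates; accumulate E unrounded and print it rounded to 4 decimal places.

G0 X-7.50 Y-3.00 Z22.20
G1 X-6.09 Y-8.25 E0.0904
G1 X-2.25 Y-12.09 E0.1807
G1 X3.00 Y-13.50 E0.2711
G1 X8.25 Y-12.09 E0.3615
G1 X12.09 Y-8.25 E0.4518
G1 X13.50 Y-3.00 E0.5422
G1 X12.09 Y2.25 E0.6326
G1 X8.25 Y6.09 E0.7229
G1 X3.00 Y7.50 E0.8133
G1 X-2.25 Y6.09 E0.9037
G1 X-6.09 Y2.25 E0.9941
G1 X-7.50 Y-3.00 E1.0845

At z = 22.2 mm: the cylinder is not intersected at this z (z outside [0, 20.5]); the r=2.5 cylinder at (14.5, 2) contributes a regular 12-gon of circumradius 2.5; the cylinder at (13.5, 15.5): section is a regular 12-gon, circumradius r=5.5; Subtracting the remaining from the first: the first operand is absent here, so nothing remains; the cylinder at (3, -3): section is a regular 12-gon, circumradius r=10.5; Combining (union): only the r=10.5 cylinder at (3, -3) is present, so the union is just that shape — 1 connected region. The outline is a single polygon with 12 vertices. Extrusion per mm of travel: 0.4 × 0.1 / (π × 0.875²) = 0.016630. Accumulating E over each segment gives final E = 1.0845.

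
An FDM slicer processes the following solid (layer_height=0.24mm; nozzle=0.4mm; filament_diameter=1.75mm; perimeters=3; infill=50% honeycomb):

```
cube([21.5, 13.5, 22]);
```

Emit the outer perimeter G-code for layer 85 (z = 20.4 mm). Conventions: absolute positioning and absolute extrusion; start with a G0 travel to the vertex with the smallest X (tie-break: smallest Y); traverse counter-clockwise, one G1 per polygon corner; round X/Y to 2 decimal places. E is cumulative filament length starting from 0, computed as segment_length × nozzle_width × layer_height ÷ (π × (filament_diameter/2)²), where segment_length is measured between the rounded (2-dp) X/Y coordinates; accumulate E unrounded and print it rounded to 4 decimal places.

G0 X0.00 Y0.00 Z20.40
G1 X21.50 Y0.00 E0.8581
G1 X21.50 Y13.50 E1.3969
G1 X0.00 Y13.50 E2.2550
G1 X0.00 Y0.00 E2.7939

At z = 20.4 mm: the cube is present — its section is the full 21.5×13.5 rectangle. The outline is a single polygon with 4 vertices. Extrusion per mm of travel: 0.4 × 0.24 / (π × 0.875²) = 0.039912. Accumulating E over each segment gives final E = 2.7939.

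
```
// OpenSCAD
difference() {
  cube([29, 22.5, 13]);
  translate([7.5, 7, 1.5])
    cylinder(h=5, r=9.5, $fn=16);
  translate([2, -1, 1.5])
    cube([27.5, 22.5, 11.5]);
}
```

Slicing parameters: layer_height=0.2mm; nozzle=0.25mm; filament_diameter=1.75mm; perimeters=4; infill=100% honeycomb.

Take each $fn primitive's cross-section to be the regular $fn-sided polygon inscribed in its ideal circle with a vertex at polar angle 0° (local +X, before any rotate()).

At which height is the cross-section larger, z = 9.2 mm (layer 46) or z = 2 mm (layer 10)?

layer 46 (z = 9.2 mm)

Layer 46 (z = 9.2): the cube is present — its section is the full 29×22.5 rectangle (area 652.50 mm²); the cylinder at (7.5, 7) is absent (z outside [1.5, 6.5]); the cube at (2, -1) (footprint 27.5×22.5) is included at this height (area 618.75 mm²); Subtracting the remaining from the first: starting from the 29×22.5 cube (652.50 mm²), the 27.5×22.5 cube at (2, -1) partially overlaps it — only the 580.50 mm² overlap (of its 618.75 mm²) is removed, clipping the outline — area = 72.00 mm². So its area = 72.00 mm². Layer 10 (z = 2): the cube is present — its section is the full 29×22.5 rectangle (area 652.50 mm²); the r=9.5 cylinder at (7.5, 7) contributes a regular 16-gon of circumradius 9.5 (area = (16/2)·9.500²·sin(360°/16) = 276.30 mm²); the cube at (2, -1) (footprint 27.5×22.5) is included at this height (area 618.75 mm²); After the difference (first − rest): starting from the 29×22.5 cube (652.50 mm²), the r=9.5 cylinder at (7.5, 7) partially overlaps it — only the 241.67 mm² overlap (of its 276.30 mm²) is removed, clipping the outline; the 27.5×22.5 cube at (2, -1) partially overlaps it — only the 365.56 mm² overlap (of its 618.75 mm²) is removed, clipping the outline — area = 45.27 mm². So its area = 45.27 mm². Layer 46 is larger (72.00 vs 45.27 mm²).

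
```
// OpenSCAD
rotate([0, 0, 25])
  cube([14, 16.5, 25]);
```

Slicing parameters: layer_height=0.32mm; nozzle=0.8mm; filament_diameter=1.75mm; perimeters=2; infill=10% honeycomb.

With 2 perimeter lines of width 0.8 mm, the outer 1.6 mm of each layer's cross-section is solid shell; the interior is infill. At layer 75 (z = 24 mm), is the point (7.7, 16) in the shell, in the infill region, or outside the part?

shell

At z = 24 mm: the cube is present — its section is the full 14×16.5 rectangle; (whole slice rotated 25° about Z — lengths, areas and connectivity unchanged). Overall, the cross-section is a single solid region. Undo the 25° rotation: the query point maps to (13.740, 11.247) in the un-rotated model frame. The nearest boundary edge runs (14.00, 0.00)→(14.00, 16.50); distance from the point to it = 0.26 mm. The point is inside the cross-section, 0.26 mm from the nearest boundary — within the 1.6 mm shell band (2 × 0.8).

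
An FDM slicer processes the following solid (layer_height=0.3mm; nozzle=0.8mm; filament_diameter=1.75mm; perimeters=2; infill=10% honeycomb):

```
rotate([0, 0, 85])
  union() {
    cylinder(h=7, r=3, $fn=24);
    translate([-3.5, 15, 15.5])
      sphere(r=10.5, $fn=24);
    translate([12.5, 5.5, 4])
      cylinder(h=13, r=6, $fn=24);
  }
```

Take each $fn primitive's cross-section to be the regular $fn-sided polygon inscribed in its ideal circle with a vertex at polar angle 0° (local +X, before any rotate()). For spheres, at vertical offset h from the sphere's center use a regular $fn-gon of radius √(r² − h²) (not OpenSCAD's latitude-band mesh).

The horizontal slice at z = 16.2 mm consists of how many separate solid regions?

2

At z = 16.2 mm: the cylinder is absent (z outside [0, 7]); the r=10.5 sphere at (-3.5, 15) contributes a regular 24-gon of circumradius √(10.5²−0.7²) = 10.477; the r=6 cylinder at (12.5, 5.5) contributes a regular 24-gon of circumradius 6; Merging all regions: the 2 present regions are separate (no shared area or edge), so areas and boundary lengths simply add and each stays a separate island — 2 connected regions; (rotated 85° about Z; rotation is an isometry so areas/perimeters/island counts are preserved). The result has 2 disconnected regions.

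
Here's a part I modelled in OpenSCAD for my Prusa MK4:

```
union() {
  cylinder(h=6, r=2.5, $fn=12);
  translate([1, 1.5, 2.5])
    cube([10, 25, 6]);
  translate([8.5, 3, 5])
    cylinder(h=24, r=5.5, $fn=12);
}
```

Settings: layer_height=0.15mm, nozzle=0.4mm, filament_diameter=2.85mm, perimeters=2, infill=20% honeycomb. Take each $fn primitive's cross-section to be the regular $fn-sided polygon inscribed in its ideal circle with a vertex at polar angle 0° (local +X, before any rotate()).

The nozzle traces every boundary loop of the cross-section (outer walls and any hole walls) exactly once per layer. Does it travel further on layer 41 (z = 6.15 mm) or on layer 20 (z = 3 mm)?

layer 20 (z = 3 mm)

Layer 41 (z = 6.15): the cylinder does not reach this height (z outside [0, 6]); the 10×25 cube at (1, 1.5) contributes its full rectangle (perimeter 70.00 mm); the r=5.5 cylinder at (8.5, 3) contributes a regular 12-gon of circumradius 5.5 (perimeter = 2·12·5.500·sin(180°/12) = 34.16 mm); Taking the union: the regions partially overlap (shared area 47.30 mm²), so the edge portions inside another operand are dropped and the merged outline is re-measured after clipping — boundary = 77.55 mm. So its perimeter = 77.55 mm. Layer 20 (z = 3): the r=2.5 cylinder contributes a regular 12-gon of circumradius 2.5 (perimeter = 2·12·2.500·sin(180°/12) = 15.53 mm); the cube at (1, 1.5) is present — its section is the full 10×25 rectangle (perimeter 70.00 mm); the cylinder at (8.5, 3) does not reach this height (z outside [5, 29]); Taking the union: the regions partially overlap (shared area 0.40 mm²), so the edge portions inside another operand are dropped and the merged outline is re-measured after clipping — boundary = 82.68 mm. So its perimeter = 82.68 mm. Layer 20 is larger (82.68 vs 77.55 mm).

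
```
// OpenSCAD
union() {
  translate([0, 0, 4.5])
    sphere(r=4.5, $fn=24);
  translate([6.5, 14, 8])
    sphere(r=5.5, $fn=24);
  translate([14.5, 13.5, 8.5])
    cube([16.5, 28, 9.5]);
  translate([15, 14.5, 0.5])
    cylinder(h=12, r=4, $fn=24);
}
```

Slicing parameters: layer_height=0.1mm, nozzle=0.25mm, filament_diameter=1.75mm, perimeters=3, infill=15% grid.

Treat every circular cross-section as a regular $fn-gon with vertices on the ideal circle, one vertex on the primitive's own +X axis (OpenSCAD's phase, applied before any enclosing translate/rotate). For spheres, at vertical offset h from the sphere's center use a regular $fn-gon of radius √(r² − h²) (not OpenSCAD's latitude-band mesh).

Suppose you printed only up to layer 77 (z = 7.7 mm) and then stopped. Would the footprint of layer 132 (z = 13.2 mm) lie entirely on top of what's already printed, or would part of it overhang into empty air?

Compare the two slices. At z = 7.7: the r=4.5 sphere slices to a regular 24-gon of circumradius 3.164 (√(r²−h²) with h=3.2 from center) (area = (24/2)·3.164²·sin(360°/24) = 31.09 mm²); the r=5.5 sphere at (6.5, 14) slices to a regular 24-gon of circumradius 5.492 (√(r²−h²) with h=0.3 from center) (area = (24/2)·5.492²·sin(360°/24) = 93.67 mm²); the cube at (14.5, 13.5) does not reach this height (z outside [8.5, 18]); the r=4 cylinder at (15, 14.5) contributes a regular 24-gon of circumradius 4 (area = (24/2)·4.000²·sin(360°/24) = 49.69 mm²); Combining (union): the regions partially overlap — summed areas 174.45 mm² minus the doubly-counted overlap 2.50 mm² gives 171.96 mm² — area = 171.96 mm². At z = 13.2: the sphere is not intersected at this z (|z−center|=8.700 > r=4.5); the sphere at (6.5, 14): section is a regular 24-gon, circumradius = √(r²−h²) = √(5.5²−5.2²) = 1.792 (area = (24/2)·1.792²·sin(360°/24) = 9.97 mm²); the 16.5×28 cube at (14.5, 13.5) contributes its full rectangle (area 462.00 mm²); the cylinder at (15, 14.5) does not reach this height (z outside [0.5, 12.5]); Combining (union): the 2 present regions are separate (no shared area or edge), so areas and boundary lengths simply add and each stays a separate island — area = 471.97 mm². Checking containment: at z = 13.2 the cross-section extends beyond the z = 7.7 cross-section by about 443.16 mm².

part overhangs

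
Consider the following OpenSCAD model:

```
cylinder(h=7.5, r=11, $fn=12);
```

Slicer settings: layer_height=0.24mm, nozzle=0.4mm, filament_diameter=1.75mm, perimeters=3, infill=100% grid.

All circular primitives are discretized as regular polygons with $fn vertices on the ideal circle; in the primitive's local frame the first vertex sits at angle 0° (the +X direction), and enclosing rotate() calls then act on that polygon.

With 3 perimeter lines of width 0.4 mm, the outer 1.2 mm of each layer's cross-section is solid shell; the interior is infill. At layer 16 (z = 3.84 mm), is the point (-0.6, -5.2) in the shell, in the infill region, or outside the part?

infill

At z = 3.84 mm: the cylinder: section is a regular 12-gon, circumradius r=11. Overall, the cross-section is a single solid region. The nearest boundary edge runs (-5.50, -9.53)→(-0.00, -11.00); distance from the point to it = 5.45 mm. The point is inside the cross-section and 5.45 mm from the nearest boundary — more than the 1.2 mm shell width (3 × 0.4), so it's in the infill interior.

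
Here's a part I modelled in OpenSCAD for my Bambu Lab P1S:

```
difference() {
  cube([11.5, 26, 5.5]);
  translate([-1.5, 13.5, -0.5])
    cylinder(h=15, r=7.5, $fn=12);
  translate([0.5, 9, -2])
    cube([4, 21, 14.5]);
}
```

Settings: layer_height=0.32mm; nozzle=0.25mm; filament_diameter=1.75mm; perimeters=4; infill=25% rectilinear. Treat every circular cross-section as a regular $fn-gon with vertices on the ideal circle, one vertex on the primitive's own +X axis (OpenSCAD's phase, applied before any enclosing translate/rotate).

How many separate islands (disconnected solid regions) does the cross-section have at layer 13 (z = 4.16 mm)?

2

At z = 4.16 mm: the 11.5×26 cube contributes its full rectangle; the cylinder at (-1.5, 13.5): section is a regular 12-gon, circumradius r=7.5; the cube at (0.5, 9) (footprint 4×21) is included at this height; Taking the first minus the rest: starting from the 11.5×26 cube, the r=7.5 cylinder at (-1.5, 13.5) partially overlaps it — only the 62.48 mm² overlap (of its 168.75 mm²) is removed, clipping the outline; the 4×21 cube at (0.5, 9) partially overlaps it — only the 26.17 mm² overlap (of its 84.00 mm²) is removed, clipping the outline — 2 connected regions. Overall, the cross-section has 2 separate islands. Island count = 2.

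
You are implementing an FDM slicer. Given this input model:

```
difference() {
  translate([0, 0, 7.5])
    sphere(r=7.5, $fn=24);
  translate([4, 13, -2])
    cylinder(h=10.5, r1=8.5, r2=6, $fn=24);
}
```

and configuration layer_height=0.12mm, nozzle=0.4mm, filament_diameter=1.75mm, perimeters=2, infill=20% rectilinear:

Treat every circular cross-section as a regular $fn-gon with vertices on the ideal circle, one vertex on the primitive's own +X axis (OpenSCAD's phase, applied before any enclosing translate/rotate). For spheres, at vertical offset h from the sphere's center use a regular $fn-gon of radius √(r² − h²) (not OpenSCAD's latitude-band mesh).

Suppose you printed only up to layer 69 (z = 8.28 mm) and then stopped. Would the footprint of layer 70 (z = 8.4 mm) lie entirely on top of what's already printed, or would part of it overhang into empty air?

Compare the two slices. At z = 8.28: the sphere: section is a regular 24-gon, circumradius = √(r²−h²) = √(7.5²−0.78²) = 7.459 (area = (24/2)·7.459²·sin(360°/24) = 172.81 mm²); the cone at (4, 13): at t=0.979 of its height the radius interpolates to r₁+(r₂−r₁)t = 6.052, giving a regular 24-gon of that circumradius (area = (24/2)·6.052²·sin(360°/24) = 113.77 mm²); After the difference (first − rest): starting from the r=7.5 sphere (172.81 mm²), the cone at (4, 13) misses the remaining region (no effect) — area = 172.81 mm². At z = 8.4: the sphere: section is a regular 24-gon, circumradius = √(r²−h²) = √(7.5²−0.9²) = 7.446 (area = (24/2)·7.446²·sin(360°/24) = 172.19 mm²); the cone at (4, 13) contributes a regular 24-gon of circumradius 6.024 (interpolated between r1=8.5 and r2=6 at t=0.990) (area = (24/2)·6.024²·sin(360°/24) = 112.70 mm²); Taking the first minus the rest: starting from the r=7.5 sphere (172.19 mm²), the cone at (4, 13) misses the remaining region (no effect) — area = 172.19 mm². Checking containment: the cross-section at z = 8.4 is a subset of the cross-section at z = 8.28.

entirely on top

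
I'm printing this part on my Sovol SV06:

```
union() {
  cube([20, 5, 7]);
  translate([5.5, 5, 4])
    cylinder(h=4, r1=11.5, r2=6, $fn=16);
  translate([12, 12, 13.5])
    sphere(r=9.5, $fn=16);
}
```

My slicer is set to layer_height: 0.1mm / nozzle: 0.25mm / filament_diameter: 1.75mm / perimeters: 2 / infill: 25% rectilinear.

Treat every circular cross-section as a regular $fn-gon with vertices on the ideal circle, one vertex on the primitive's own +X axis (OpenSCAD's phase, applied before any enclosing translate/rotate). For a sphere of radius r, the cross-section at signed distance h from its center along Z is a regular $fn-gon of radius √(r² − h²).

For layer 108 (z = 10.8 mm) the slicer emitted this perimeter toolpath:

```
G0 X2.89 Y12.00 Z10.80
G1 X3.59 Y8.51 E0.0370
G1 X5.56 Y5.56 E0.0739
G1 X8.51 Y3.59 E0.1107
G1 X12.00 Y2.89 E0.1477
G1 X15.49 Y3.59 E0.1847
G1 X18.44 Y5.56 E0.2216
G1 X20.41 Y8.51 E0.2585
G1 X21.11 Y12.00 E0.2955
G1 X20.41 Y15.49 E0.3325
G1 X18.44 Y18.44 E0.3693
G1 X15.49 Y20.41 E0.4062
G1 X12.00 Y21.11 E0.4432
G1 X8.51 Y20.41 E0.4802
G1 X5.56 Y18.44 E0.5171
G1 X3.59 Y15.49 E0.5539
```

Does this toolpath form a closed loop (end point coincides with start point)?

no

Start point (G0): (2.89, 12.00). End point (last G1): the path does not return to the start — open.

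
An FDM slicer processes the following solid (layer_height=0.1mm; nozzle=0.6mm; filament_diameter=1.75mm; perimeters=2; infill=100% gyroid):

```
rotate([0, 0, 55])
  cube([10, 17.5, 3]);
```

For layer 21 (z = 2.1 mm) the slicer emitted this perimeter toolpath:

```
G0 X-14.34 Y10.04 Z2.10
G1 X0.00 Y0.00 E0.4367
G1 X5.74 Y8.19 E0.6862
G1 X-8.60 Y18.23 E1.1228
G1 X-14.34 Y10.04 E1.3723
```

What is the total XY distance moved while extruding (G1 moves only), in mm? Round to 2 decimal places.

Sum the Euclidean lengths of each G1 segment: total = 55.01 mm.

55.01 mm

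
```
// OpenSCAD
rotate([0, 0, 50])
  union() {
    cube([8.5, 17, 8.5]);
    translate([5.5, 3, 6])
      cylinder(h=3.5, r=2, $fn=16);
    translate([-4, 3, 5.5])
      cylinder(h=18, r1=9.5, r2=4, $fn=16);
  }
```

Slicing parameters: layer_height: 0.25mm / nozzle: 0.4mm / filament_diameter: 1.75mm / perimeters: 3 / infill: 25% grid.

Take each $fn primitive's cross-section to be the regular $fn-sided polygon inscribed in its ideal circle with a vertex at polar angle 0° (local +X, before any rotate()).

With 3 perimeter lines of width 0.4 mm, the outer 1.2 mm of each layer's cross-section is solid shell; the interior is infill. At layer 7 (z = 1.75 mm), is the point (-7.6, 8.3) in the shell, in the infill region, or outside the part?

At z = 1.75 mm: the cube (footprint 8.5×17) is included at this height; the cylinder at (5.5, 3) is not intersected at this z (z outside [6, 9.5]); the cone at (-4, 3) is absent (z outside [5.5, 23.5]); Combining (union): only the 8.5×17 cube is present, so the union is just that shape — 1 connected region; (whole slice rotated 50° about Z — lengths, areas and connectivity unchanged). Overall, the cross-section is a single solid region. Undo the 50° rotation: the query point maps to (1.473, 11.157) in the un-rotated model frame. The nearest boundary edge runs (0.00, 17.00)→(0.00, 0.00); distance from the point to it = 1.47 mm. The point is inside the cross-section and 1.47 mm from the nearest boundary — more than the 1.2 mm shell width (3 × 0.4), so it's in the infill interior.

infill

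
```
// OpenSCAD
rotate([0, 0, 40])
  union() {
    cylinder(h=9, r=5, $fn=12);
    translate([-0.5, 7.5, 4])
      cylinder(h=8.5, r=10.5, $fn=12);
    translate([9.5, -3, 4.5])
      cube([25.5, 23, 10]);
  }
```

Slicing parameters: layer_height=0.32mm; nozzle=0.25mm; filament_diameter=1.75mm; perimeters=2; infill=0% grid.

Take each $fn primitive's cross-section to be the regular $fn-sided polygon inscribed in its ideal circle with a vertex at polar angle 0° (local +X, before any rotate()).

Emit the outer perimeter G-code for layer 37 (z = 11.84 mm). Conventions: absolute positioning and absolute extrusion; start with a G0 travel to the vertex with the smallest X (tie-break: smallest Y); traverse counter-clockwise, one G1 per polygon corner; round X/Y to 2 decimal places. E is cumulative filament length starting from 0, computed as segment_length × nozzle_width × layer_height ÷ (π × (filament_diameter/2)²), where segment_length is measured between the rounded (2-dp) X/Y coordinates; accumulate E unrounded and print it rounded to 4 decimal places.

At z = 11.84 mm: the cylinder does not reach this height (z outside [0, 9]); the r=10.5 cylinder at (-0.5, 7.5) gives a regular 12-gon of circumradius 10.5 (constant along its height); the cube at (9.5, -3) is present — its section is the full 25.5×23 rectangle; Merging all regions: the regions partially overlap (shared area 0.93 mm²), so overlapping operands fuse into one piece — 1 connected region; (rotated 40° about Z; rotation is an isometry so areas/perimeters/island counts are preserved). The outline is a single polygon with 17 vertices. Extrusion per mm of travel: 0.25 × 0.32 / (π × 0.875²) = 0.033260. Accumulating E over each segment gives final E = 5.1430.

G0 X-15.54 Y3.60 Z11.84
G1 X-13.25 Y-1.33 E0.1808
G1 X-8.80 Y-4.44 E0.3614
G1 X-3.38 Y-4.92 E0.5423
G1 X1.55 Y-2.62 E0.7233
G1 X4.66 Y1.83 E0.9039
G1 X5.14 Y7.25 E1.0848
G1 X3.66 Y10.42 E1.2012
G1 X9.21 Y3.81 E1.4883
G1 X28.74 Y20.20 E2.3363
G1 X13.96 Y37.82 E3.1012
G1 X-5.58 Y21.43 E3.9494
G1 X1.26 Y13.28 E4.3033
G1 X-1.61 Y15.29 E4.4199
G1 X-7.03 Y15.76 E4.6008
G1 X-11.95 Y13.47 E4.7813
G1 X-15.07 Y9.02 E4.9621
G1 X-15.54 Y3.60 E5.1430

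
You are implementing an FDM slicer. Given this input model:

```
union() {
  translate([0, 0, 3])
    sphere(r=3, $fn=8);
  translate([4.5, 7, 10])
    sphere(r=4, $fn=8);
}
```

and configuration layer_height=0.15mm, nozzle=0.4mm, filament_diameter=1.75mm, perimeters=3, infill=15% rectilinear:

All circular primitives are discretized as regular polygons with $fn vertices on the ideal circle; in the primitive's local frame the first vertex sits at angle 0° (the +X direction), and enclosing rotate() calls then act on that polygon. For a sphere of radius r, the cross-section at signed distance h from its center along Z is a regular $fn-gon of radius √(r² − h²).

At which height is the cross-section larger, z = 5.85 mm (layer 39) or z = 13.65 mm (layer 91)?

layer 91 (z = 13.65 mm)

Layer 39 (z = 5.85): the r=3 sphere contributes a regular 8-gon of circumradius √(3²−2.85²) = 0.937 (area = (8/2)·0.937²·sin(360°/8) = 2.48 mm²); the sphere at (4.5, 7) does not reach this height (|z−center|=4.150 > r=4); Combining (union): only the r=3 sphere is present, so the union is just that shape — area = 2.48 mm². So its area = 2.48 mm². Layer 91 (z = 13.65): the sphere is absent (|z−center|=10.650 > r=3); the r=4 sphere at (4.5, 7) contributes a regular 8-gon of circumradius √(4²−3.65²) = 1.636 (area = (8/2)·1.636²·sin(360°/8) = 7.57 mm²); Taking the union: only the r=4 sphere at (4.5, 7) is present, so the union is just that shape — area = 7.57 mm². So its area = 7.57 mm². Layer 91 is larger (7.57 vs 2.48 mm²).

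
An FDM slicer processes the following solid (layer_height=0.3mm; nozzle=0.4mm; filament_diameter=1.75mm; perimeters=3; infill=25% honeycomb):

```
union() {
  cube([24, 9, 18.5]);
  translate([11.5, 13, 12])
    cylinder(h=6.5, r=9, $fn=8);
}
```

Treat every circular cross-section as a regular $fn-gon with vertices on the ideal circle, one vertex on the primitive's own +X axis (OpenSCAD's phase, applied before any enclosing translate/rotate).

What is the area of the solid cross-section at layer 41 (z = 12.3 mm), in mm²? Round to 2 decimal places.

At z = 12.3 mm: the cube is present — its section is the full 24×9 rectangle (area 216.00 mm²); the cylinder at (11.5, 13): section is a regular 8-gon, circumradius r=9 (area = (8/2)·9.000²·sin(360°/8) = 229.10 mm²); Taking the union: the regions partially overlap — summed areas 445.10 mm² minus the doubly-counted overlap 49.18 mm² gives 395.92 mm² — area = 395.92 mm². Overall, the cross-section is a single solid region. Net area = 395.92 mm².

395.92 mm²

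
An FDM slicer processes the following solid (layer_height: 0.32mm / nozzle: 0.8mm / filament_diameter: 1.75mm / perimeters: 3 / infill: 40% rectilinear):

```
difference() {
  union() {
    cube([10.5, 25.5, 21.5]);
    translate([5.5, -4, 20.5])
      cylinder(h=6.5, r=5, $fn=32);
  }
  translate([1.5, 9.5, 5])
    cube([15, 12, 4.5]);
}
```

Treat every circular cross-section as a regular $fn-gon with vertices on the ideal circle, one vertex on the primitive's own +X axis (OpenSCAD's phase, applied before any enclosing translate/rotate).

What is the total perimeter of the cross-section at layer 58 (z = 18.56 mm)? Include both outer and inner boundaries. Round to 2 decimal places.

72.00 mm

At z = 18.56 mm: the 10.5×25.5 cube contributes its full rectangle (perimeter 72.00 mm); the cylinder at (5.5, -4) is not intersected at this z (z outside [20.5, 27]); Merging all regions: only the 10.5×25.5 cube is present, so the union is just that shape — boundary = 72.00 mm; the cube at (1.5, 9.5) does not reach this height (z outside [5, 9.5]); Subtracting the remaining from the first: none of the subtracted shapes is present at this height, so that combined region is unchanged — boundary = 72.00 mm. Overall, the cross-section is a single solid region. Total boundary length (outer) = 72.00 mm.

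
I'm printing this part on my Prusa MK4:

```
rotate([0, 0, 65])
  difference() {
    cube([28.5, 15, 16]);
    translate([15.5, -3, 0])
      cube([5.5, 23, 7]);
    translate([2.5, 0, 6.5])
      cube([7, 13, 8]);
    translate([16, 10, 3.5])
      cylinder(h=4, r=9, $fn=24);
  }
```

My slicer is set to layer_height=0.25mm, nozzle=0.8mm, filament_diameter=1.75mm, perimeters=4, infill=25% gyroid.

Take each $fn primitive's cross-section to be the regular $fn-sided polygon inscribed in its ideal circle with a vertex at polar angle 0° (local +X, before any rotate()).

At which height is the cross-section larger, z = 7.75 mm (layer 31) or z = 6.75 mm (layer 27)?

layer 31 (z = 7.75 mm)

Layer 31 (z = 7.75): the 28.5×15 cube contributes its full rectangle (area 427.50 mm²); the cube at (15.5, -3) does not reach this height (z outside [0, 7]); the cube at (2.5, 0) is present — its section is the full 7×13 rectangle (area 91.00 mm²); the cylinder at (16, 10) is absent (z outside [3.5, 7.5]); Taking the first minus the rest: starting from the 28.5×15 cube (427.50 mm²), the 7×13 cube at (2.5, 0) lies inside it touching the edge (removes its full 91.00 mm²) — area = 336.50 mm²; (rotated 65° about Z; rotation is an isometry so areas/perimeters/island counts are preserved). So its area = 336.50 mm². Layer 27 (z = 6.75): the 28.5×15 cube contributes its full rectangle (area 427.50 mm²); the cube at (15.5, -3) (footprint 5.5×23) is included at this height (area 126.50 mm²); the 7×13 cube at (2.5, 0) contributes its full rectangle (area 91.00 mm²); the r=9 cylinder at (16, 10) gives a regular 24-gon of circumradius 9 (constant along its height) (area = (24/2)·9.000²·sin(360°/24) = 251.57 mm²); Subtracting the remaining from the first: starting from the 28.5×15 cube (427.50 mm²), the 5.5×23 cube at (15.5, -3) partially overlaps it — only the 82.50 mm² overlap (of its 126.50 mm²) is removed, clipping the outline; the 7×13 cube at (2.5, 0) lies inside it touching the edge (removes its full 91.00 mm²); the r=9 cylinder at (16, 10) partially overlaps it — only the 118.92 mm² overlap (of its 251.57 mm²) is removed, clipping the outline — area = 135.08 mm²; (rotated 65° about Z; rotation is an isometry so areas/perimeters/island counts are preserved). So its area = 135.08 mm². Layer 31 is larger (336.50 vs 135.08 mm²).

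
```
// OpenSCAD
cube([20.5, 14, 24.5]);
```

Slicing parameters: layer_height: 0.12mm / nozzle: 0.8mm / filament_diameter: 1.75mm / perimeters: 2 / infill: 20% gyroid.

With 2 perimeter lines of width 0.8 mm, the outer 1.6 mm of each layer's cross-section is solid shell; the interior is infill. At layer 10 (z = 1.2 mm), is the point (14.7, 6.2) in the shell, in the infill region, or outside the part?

At z = 1.2 mm: the 20.5×14 cube contributes its full rectangle. Overall, the cross-section is a single solid region. The nearest boundary edge runs (20.50, 0.00)→(20.50, 14.00); distance from the point to it = 5.80 mm. The point is inside the cross-section and 5.80 mm from the nearest boundary — more than the 1.6 mm shell width (2 × 0.8), so it's in the infill interior.

infill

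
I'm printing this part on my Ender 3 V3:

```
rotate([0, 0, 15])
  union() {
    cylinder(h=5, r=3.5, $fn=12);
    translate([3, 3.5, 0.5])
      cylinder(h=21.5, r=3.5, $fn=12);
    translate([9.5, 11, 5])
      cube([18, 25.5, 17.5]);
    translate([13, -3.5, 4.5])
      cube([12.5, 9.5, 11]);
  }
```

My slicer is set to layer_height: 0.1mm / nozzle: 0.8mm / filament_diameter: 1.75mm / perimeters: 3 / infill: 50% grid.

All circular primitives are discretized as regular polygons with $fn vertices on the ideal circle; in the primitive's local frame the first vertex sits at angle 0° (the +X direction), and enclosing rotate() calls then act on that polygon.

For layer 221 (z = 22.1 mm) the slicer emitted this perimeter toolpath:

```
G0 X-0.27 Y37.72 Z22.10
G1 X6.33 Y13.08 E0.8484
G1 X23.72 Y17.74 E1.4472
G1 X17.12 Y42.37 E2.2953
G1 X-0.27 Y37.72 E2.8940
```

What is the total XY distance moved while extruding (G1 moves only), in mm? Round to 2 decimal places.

87.01 mm

Sum the Euclidean lengths of each G1 segment: total = 87.01 mm.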